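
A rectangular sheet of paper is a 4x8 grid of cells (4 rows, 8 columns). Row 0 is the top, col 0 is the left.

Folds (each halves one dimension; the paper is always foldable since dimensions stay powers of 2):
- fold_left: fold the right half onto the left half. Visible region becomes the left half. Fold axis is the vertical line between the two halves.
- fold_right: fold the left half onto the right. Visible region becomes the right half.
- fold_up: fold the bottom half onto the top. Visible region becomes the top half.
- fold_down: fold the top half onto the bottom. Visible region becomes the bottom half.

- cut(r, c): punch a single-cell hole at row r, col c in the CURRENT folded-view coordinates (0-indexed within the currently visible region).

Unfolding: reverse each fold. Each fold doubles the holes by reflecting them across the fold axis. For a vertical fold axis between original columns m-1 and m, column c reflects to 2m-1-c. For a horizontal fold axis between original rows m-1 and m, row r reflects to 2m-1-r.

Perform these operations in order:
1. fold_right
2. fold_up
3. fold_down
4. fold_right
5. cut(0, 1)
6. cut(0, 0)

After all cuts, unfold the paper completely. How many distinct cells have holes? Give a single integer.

Answer: 32

Derivation:
Op 1 fold_right: fold axis v@4; visible region now rows[0,4) x cols[4,8) = 4x4
Op 2 fold_up: fold axis h@2; visible region now rows[0,2) x cols[4,8) = 2x4
Op 3 fold_down: fold axis h@1; visible region now rows[1,2) x cols[4,8) = 1x4
Op 4 fold_right: fold axis v@6; visible region now rows[1,2) x cols[6,8) = 1x2
Op 5 cut(0, 1): punch at orig (1,7); cuts so far [(1, 7)]; region rows[1,2) x cols[6,8) = 1x2
Op 6 cut(0, 0): punch at orig (1,6); cuts so far [(1, 6), (1, 7)]; region rows[1,2) x cols[6,8) = 1x2
Unfold 1 (reflect across v@6): 4 holes -> [(1, 4), (1, 5), (1, 6), (1, 7)]
Unfold 2 (reflect across h@1): 8 holes -> [(0, 4), (0, 5), (0, 6), (0, 7), (1, 4), (1, 5), (1, 6), (1, 7)]
Unfold 3 (reflect across h@2): 16 holes -> [(0, 4), (0, 5), (0, 6), (0, 7), (1, 4), (1, 5), (1, 6), (1, 7), (2, 4), (2, 5), (2, 6), (2, 7), (3, 4), (3, 5), (3, 6), (3, 7)]
Unfold 4 (reflect across v@4): 32 holes -> [(0, 0), (0, 1), (0, 2), (0, 3), (0, 4), (0, 5), (0, 6), (0, 7), (1, 0), (1, 1), (1, 2), (1, 3), (1, 4), (1, 5), (1, 6), (1, 7), (2, 0), (2, 1), (2, 2), (2, 3), (2, 4), (2, 5), (2, 6), (2, 7), (3, 0), (3, 1), (3, 2), (3, 3), (3, 4), (3, 5), (3, 6), (3, 7)]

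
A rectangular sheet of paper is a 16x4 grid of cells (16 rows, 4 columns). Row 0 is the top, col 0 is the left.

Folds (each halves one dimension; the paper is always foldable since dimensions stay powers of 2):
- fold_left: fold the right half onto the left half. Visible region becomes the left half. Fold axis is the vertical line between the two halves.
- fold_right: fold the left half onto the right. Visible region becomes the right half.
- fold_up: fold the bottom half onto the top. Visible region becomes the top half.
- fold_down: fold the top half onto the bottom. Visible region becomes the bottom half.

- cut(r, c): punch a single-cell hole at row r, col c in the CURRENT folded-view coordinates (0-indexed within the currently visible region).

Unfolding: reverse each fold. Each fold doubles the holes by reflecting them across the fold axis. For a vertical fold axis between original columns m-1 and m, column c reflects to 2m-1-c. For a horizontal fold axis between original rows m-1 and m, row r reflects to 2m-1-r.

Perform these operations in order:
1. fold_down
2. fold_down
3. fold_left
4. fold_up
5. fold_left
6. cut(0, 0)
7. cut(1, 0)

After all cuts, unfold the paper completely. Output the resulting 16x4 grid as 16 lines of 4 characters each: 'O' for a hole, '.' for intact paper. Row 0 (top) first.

Op 1 fold_down: fold axis h@8; visible region now rows[8,16) x cols[0,4) = 8x4
Op 2 fold_down: fold axis h@12; visible region now rows[12,16) x cols[0,4) = 4x4
Op 3 fold_left: fold axis v@2; visible region now rows[12,16) x cols[0,2) = 4x2
Op 4 fold_up: fold axis h@14; visible region now rows[12,14) x cols[0,2) = 2x2
Op 5 fold_left: fold axis v@1; visible region now rows[12,14) x cols[0,1) = 2x1
Op 6 cut(0, 0): punch at orig (12,0); cuts so far [(12, 0)]; region rows[12,14) x cols[0,1) = 2x1
Op 7 cut(1, 0): punch at orig (13,0); cuts so far [(12, 0), (13, 0)]; region rows[12,14) x cols[0,1) = 2x1
Unfold 1 (reflect across v@1): 4 holes -> [(12, 0), (12, 1), (13, 0), (13, 1)]
Unfold 2 (reflect across h@14): 8 holes -> [(12, 0), (12, 1), (13, 0), (13, 1), (14, 0), (14, 1), (15, 0), (15, 1)]
Unfold 3 (reflect across v@2): 16 holes -> [(12, 0), (12, 1), (12, 2), (12, 3), (13, 0), (13, 1), (13, 2), (13, 3), (14, 0), (14, 1), (14, 2), (14, 3), (15, 0), (15, 1), (15, 2), (15, 3)]
Unfold 4 (reflect across h@12): 32 holes -> [(8, 0), (8, 1), (8, 2), (8, 3), (9, 0), (9, 1), (9, 2), (9, 3), (10, 0), (10, 1), (10, 2), (10, 3), (11, 0), (11, 1), (11, 2), (11, 3), (12, 0), (12, 1), (12, 2), (12, 3), (13, 0), (13, 1), (13, 2), (13, 3), (14, 0), (14, 1), (14, 2), (14, 3), (15, 0), (15, 1), (15, 2), (15, 3)]
Unfold 5 (reflect across h@8): 64 holes -> [(0, 0), (0, 1), (0, 2), (0, 3), (1, 0), (1, 1), (1, 2), (1, 3), (2, 0), (2, 1), (2, 2), (2, 3), (3, 0), (3, 1), (3, 2), (3, 3), (4, 0), (4, 1), (4, 2), (4, 3), (5, 0), (5, 1), (5, 2), (5, 3), (6, 0), (6, 1), (6, 2), (6, 3), (7, 0), (7, 1), (7, 2), (7, 3), (8, 0), (8, 1), (8, 2), (8, 3), (9, 0), (9, 1), (9, 2), (9, 3), (10, 0), (10, 1), (10, 2), (10, 3), (11, 0), (11, 1), (11, 2), (11, 3), (12, 0), (12, 1), (12, 2), (12, 3), (13, 0), (13, 1), (13, 2), (13, 3), (14, 0), (14, 1), (14, 2), (14, 3), (15, 0), (15, 1), (15, 2), (15, 3)]

Answer: OOOO
OOOO
OOOO
OOOO
OOOO
OOOO
OOOO
OOOO
OOOO
OOOO
OOOO
OOOO
OOOO
OOOO
OOOO
OOOO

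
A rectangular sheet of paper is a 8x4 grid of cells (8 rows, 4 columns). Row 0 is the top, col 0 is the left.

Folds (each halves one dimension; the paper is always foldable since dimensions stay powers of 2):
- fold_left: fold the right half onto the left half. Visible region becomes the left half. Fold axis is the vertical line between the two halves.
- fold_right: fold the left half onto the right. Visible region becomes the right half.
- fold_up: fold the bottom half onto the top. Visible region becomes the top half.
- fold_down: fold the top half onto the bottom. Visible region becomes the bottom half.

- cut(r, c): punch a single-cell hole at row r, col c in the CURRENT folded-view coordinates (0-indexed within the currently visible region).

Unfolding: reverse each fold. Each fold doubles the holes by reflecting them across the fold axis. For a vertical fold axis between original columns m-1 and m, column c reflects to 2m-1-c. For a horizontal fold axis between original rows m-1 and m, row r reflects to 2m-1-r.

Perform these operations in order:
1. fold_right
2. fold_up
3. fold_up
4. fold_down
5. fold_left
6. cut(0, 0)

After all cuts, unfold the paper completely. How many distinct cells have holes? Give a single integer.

Op 1 fold_right: fold axis v@2; visible region now rows[0,8) x cols[2,4) = 8x2
Op 2 fold_up: fold axis h@4; visible region now rows[0,4) x cols[2,4) = 4x2
Op 3 fold_up: fold axis h@2; visible region now rows[0,2) x cols[2,4) = 2x2
Op 4 fold_down: fold axis h@1; visible region now rows[1,2) x cols[2,4) = 1x2
Op 5 fold_left: fold axis v@3; visible region now rows[1,2) x cols[2,3) = 1x1
Op 6 cut(0, 0): punch at orig (1,2); cuts so far [(1, 2)]; region rows[1,2) x cols[2,3) = 1x1
Unfold 1 (reflect across v@3): 2 holes -> [(1, 2), (1, 3)]
Unfold 2 (reflect across h@1): 4 holes -> [(0, 2), (0, 3), (1, 2), (1, 3)]
Unfold 3 (reflect across h@2): 8 holes -> [(0, 2), (0, 3), (1, 2), (1, 3), (2, 2), (2, 3), (3, 2), (3, 3)]
Unfold 4 (reflect across h@4): 16 holes -> [(0, 2), (0, 3), (1, 2), (1, 3), (2, 2), (2, 3), (3, 2), (3, 3), (4, 2), (4, 3), (5, 2), (5, 3), (6, 2), (6, 3), (7, 2), (7, 3)]
Unfold 5 (reflect across v@2): 32 holes -> [(0, 0), (0, 1), (0, 2), (0, 3), (1, 0), (1, 1), (1, 2), (1, 3), (2, 0), (2, 1), (2, 2), (2, 3), (3, 0), (3, 1), (3, 2), (3, 3), (4, 0), (4, 1), (4, 2), (4, 3), (5, 0), (5, 1), (5, 2), (5, 3), (6, 0), (6, 1), (6, 2), (6, 3), (7, 0), (7, 1), (7, 2), (7, 3)]

Answer: 32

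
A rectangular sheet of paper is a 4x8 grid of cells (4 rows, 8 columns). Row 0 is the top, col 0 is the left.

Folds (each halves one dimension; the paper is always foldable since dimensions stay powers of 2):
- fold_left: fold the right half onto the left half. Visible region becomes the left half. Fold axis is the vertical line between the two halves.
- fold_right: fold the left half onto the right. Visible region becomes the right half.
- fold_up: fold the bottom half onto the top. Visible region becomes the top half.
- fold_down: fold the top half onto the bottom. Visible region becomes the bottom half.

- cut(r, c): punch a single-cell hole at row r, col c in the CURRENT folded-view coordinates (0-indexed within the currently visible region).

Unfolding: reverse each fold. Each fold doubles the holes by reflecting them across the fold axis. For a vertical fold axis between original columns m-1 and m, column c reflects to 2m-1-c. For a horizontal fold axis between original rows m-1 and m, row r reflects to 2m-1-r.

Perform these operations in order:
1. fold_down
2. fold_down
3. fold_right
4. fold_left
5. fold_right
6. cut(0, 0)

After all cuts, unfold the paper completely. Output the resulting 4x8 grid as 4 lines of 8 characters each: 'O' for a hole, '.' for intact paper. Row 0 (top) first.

Answer: OOOOOOOO
OOOOOOOO
OOOOOOOO
OOOOOOOO

Derivation:
Op 1 fold_down: fold axis h@2; visible region now rows[2,4) x cols[0,8) = 2x8
Op 2 fold_down: fold axis h@3; visible region now rows[3,4) x cols[0,8) = 1x8
Op 3 fold_right: fold axis v@4; visible region now rows[3,4) x cols[4,8) = 1x4
Op 4 fold_left: fold axis v@6; visible region now rows[3,4) x cols[4,6) = 1x2
Op 5 fold_right: fold axis v@5; visible region now rows[3,4) x cols[5,6) = 1x1
Op 6 cut(0, 0): punch at orig (3,5); cuts so far [(3, 5)]; region rows[3,4) x cols[5,6) = 1x1
Unfold 1 (reflect across v@5): 2 holes -> [(3, 4), (3, 5)]
Unfold 2 (reflect across v@6): 4 holes -> [(3, 4), (3, 5), (3, 6), (3, 7)]
Unfold 3 (reflect across v@4): 8 holes -> [(3, 0), (3, 1), (3, 2), (3, 3), (3, 4), (3, 5), (3, 6), (3, 7)]
Unfold 4 (reflect across h@3): 16 holes -> [(2, 0), (2, 1), (2, 2), (2, 3), (2, 4), (2, 5), (2, 6), (2, 7), (3, 0), (3, 1), (3, 2), (3, 3), (3, 4), (3, 5), (3, 6), (3, 7)]
Unfold 5 (reflect across h@2): 32 holes -> [(0, 0), (0, 1), (0, 2), (0, 3), (0, 4), (0, 5), (0, 6), (0, 7), (1, 0), (1, 1), (1, 2), (1, 3), (1, 4), (1, 5), (1, 6), (1, 7), (2, 0), (2, 1), (2, 2), (2, 3), (2, 4), (2, 5), (2, 6), (2, 7), (3, 0), (3, 1), (3, 2), (3, 3), (3, 4), (3, 5), (3, 6), (3, 7)]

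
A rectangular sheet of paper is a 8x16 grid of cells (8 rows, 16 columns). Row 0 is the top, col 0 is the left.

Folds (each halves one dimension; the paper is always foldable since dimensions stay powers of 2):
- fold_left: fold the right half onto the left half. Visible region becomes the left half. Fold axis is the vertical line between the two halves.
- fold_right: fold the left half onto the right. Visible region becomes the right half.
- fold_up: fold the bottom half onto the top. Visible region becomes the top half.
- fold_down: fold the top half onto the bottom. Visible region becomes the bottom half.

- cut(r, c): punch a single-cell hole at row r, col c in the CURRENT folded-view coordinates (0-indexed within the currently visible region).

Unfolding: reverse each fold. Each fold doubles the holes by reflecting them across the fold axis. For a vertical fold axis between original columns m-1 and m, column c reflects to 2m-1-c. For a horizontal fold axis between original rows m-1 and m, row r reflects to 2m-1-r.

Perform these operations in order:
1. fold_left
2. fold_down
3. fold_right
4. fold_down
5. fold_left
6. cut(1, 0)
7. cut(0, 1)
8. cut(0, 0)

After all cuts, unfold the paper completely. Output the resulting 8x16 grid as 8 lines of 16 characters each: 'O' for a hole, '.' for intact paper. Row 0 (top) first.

Answer: O..OO..OO..OO..O
OOOOOOOOOOOOOOOO
OOOOOOOOOOOOOOOO
O..OO..OO..OO..O
O..OO..OO..OO..O
OOOOOOOOOOOOOOOO
OOOOOOOOOOOOOOOO
O..OO..OO..OO..O

Derivation:
Op 1 fold_left: fold axis v@8; visible region now rows[0,8) x cols[0,8) = 8x8
Op 2 fold_down: fold axis h@4; visible region now rows[4,8) x cols[0,8) = 4x8
Op 3 fold_right: fold axis v@4; visible region now rows[4,8) x cols[4,8) = 4x4
Op 4 fold_down: fold axis h@6; visible region now rows[6,8) x cols[4,8) = 2x4
Op 5 fold_left: fold axis v@6; visible region now rows[6,8) x cols[4,6) = 2x2
Op 6 cut(1, 0): punch at orig (7,4); cuts so far [(7, 4)]; region rows[6,8) x cols[4,6) = 2x2
Op 7 cut(0, 1): punch at orig (6,5); cuts so far [(6, 5), (7, 4)]; region rows[6,8) x cols[4,6) = 2x2
Op 8 cut(0, 0): punch at orig (6,4); cuts so far [(6, 4), (6, 5), (7, 4)]; region rows[6,8) x cols[4,6) = 2x2
Unfold 1 (reflect across v@6): 6 holes -> [(6, 4), (6, 5), (6, 6), (6, 7), (7, 4), (7, 7)]
Unfold 2 (reflect across h@6): 12 holes -> [(4, 4), (4, 7), (5, 4), (5, 5), (5, 6), (5, 7), (6, 4), (6, 5), (6, 6), (6, 7), (7, 4), (7, 7)]
Unfold 3 (reflect across v@4): 24 holes -> [(4, 0), (4, 3), (4, 4), (4, 7), (5, 0), (5, 1), (5, 2), (5, 3), (5, 4), (5, 5), (5, 6), (5, 7), (6, 0), (6, 1), (6, 2), (6, 3), (6, 4), (6, 5), (6, 6), (6, 7), (7, 0), (7, 3), (7, 4), (7, 7)]
Unfold 4 (reflect across h@4): 48 holes -> [(0, 0), (0, 3), (0, 4), (0, 7), (1, 0), (1, 1), (1, 2), (1, 3), (1, 4), (1, 5), (1, 6), (1, 7), (2, 0), (2, 1), (2, 2), (2, 3), (2, 4), (2, 5), (2, 6), (2, 7), (3, 0), (3, 3), (3, 4), (3, 7), (4, 0), (4, 3), (4, 4), (4, 7), (5, 0), (5, 1), (5, 2), (5, 3), (5, 4), (5, 5), (5, 6), (5, 7), (6, 0), (6, 1), (6, 2), (6, 3), (6, 4), (6, 5), (6, 6), (6, 7), (7, 0), (7, 3), (7, 4), (7, 7)]
Unfold 5 (reflect across v@8): 96 holes -> [(0, 0), (0, 3), (0, 4), (0, 7), (0, 8), (0, 11), (0, 12), (0, 15), (1, 0), (1, 1), (1, 2), (1, 3), (1, 4), (1, 5), (1, 6), (1, 7), (1, 8), (1, 9), (1, 10), (1, 11), (1, 12), (1, 13), (1, 14), (1, 15), (2, 0), (2, 1), (2, 2), (2, 3), (2, 4), (2, 5), (2, 6), (2, 7), (2, 8), (2, 9), (2, 10), (2, 11), (2, 12), (2, 13), (2, 14), (2, 15), (3, 0), (3, 3), (3, 4), (3, 7), (3, 8), (3, 11), (3, 12), (3, 15), (4, 0), (4, 3), (4, 4), (4, 7), (4, 8), (4, 11), (4, 12), (4, 15), (5, 0), (5, 1), (5, 2), (5, 3), (5, 4), (5, 5), (5, 6), (5, 7), (5, 8), (5, 9), (5, 10), (5, 11), (5, 12), (5, 13), (5, 14), (5, 15), (6, 0), (6, 1), (6, 2), (6, 3), (6, 4), (6, 5), (6, 6), (6, 7), (6, 8), (6, 9), (6, 10), (6, 11), (6, 12), (6, 13), (6, 14), (6, 15), (7, 0), (7, 3), (7, 4), (7, 7), (7, 8), (7, 11), (7, 12), (7, 15)]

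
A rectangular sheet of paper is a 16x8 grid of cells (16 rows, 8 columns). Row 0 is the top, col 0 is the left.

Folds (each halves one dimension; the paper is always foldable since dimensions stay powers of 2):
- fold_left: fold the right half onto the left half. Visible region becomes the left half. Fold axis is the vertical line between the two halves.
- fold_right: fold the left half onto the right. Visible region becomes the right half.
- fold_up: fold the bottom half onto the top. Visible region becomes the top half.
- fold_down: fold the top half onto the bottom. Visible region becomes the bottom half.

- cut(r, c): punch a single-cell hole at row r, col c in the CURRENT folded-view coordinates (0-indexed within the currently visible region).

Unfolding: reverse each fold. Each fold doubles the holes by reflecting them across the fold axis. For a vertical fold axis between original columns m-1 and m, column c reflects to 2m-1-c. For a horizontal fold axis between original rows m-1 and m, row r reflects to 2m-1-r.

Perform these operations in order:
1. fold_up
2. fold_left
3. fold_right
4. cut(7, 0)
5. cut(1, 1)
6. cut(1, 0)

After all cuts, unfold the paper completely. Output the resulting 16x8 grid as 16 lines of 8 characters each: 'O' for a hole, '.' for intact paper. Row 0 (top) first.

Answer: ........
OOOOOOOO
........
........
........
........
........
.OO..OO.
.OO..OO.
........
........
........
........
........
OOOOOOOO
........

Derivation:
Op 1 fold_up: fold axis h@8; visible region now rows[0,8) x cols[0,8) = 8x8
Op 2 fold_left: fold axis v@4; visible region now rows[0,8) x cols[0,4) = 8x4
Op 3 fold_right: fold axis v@2; visible region now rows[0,8) x cols[2,4) = 8x2
Op 4 cut(7, 0): punch at orig (7,2); cuts so far [(7, 2)]; region rows[0,8) x cols[2,4) = 8x2
Op 5 cut(1, 1): punch at orig (1,3); cuts so far [(1, 3), (7, 2)]; region rows[0,8) x cols[2,4) = 8x2
Op 6 cut(1, 0): punch at orig (1,2); cuts so far [(1, 2), (1, 3), (7, 2)]; region rows[0,8) x cols[2,4) = 8x2
Unfold 1 (reflect across v@2): 6 holes -> [(1, 0), (1, 1), (1, 2), (1, 3), (7, 1), (7, 2)]
Unfold 2 (reflect across v@4): 12 holes -> [(1, 0), (1, 1), (1, 2), (1, 3), (1, 4), (1, 5), (1, 6), (1, 7), (7, 1), (7, 2), (7, 5), (7, 6)]
Unfold 3 (reflect across h@8): 24 holes -> [(1, 0), (1, 1), (1, 2), (1, 3), (1, 4), (1, 5), (1, 6), (1, 7), (7, 1), (7, 2), (7, 5), (7, 6), (8, 1), (8, 2), (8, 5), (8, 6), (14, 0), (14, 1), (14, 2), (14, 3), (14, 4), (14, 5), (14, 6), (14, 7)]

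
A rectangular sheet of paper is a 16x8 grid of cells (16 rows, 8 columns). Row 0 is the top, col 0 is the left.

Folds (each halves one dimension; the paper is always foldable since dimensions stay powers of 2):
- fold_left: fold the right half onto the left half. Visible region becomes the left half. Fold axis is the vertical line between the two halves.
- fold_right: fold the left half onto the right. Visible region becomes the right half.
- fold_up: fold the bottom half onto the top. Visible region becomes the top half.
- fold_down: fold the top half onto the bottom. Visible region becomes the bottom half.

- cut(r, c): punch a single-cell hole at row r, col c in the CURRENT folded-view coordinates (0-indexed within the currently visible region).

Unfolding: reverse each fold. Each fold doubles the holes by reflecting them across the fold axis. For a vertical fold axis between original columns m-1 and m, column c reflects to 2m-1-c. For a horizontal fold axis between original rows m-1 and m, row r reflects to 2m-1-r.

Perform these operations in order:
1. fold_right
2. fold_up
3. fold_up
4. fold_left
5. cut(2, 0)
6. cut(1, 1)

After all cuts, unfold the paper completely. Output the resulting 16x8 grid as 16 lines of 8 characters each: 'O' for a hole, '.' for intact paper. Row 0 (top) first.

Answer: ........
.OO..OO.
O..OO..O
........
........
O..OO..O
.OO..OO.
........
........
.OO..OO.
O..OO..O
........
........
O..OO..O
.OO..OO.
........

Derivation:
Op 1 fold_right: fold axis v@4; visible region now rows[0,16) x cols[4,8) = 16x4
Op 2 fold_up: fold axis h@8; visible region now rows[0,8) x cols[4,8) = 8x4
Op 3 fold_up: fold axis h@4; visible region now rows[0,4) x cols[4,8) = 4x4
Op 4 fold_left: fold axis v@6; visible region now rows[0,4) x cols[4,6) = 4x2
Op 5 cut(2, 0): punch at orig (2,4); cuts so far [(2, 4)]; region rows[0,4) x cols[4,6) = 4x2
Op 6 cut(1, 1): punch at orig (1,5); cuts so far [(1, 5), (2, 4)]; region rows[0,4) x cols[4,6) = 4x2
Unfold 1 (reflect across v@6): 4 holes -> [(1, 5), (1, 6), (2, 4), (2, 7)]
Unfold 2 (reflect across h@4): 8 holes -> [(1, 5), (1, 6), (2, 4), (2, 7), (5, 4), (5, 7), (6, 5), (6, 6)]
Unfold 3 (reflect across h@8): 16 holes -> [(1, 5), (1, 6), (2, 4), (2, 7), (5, 4), (5, 7), (6, 5), (6, 6), (9, 5), (9, 6), (10, 4), (10, 7), (13, 4), (13, 7), (14, 5), (14, 6)]
Unfold 4 (reflect across v@4): 32 holes -> [(1, 1), (1, 2), (1, 5), (1, 6), (2, 0), (2, 3), (2, 4), (2, 7), (5, 0), (5, 3), (5, 4), (5, 7), (6, 1), (6, 2), (6, 5), (6, 6), (9, 1), (9, 2), (9, 5), (9, 6), (10, 0), (10, 3), (10, 4), (10, 7), (13, 0), (13, 3), (13, 4), (13, 7), (14, 1), (14, 2), (14, 5), (14, 6)]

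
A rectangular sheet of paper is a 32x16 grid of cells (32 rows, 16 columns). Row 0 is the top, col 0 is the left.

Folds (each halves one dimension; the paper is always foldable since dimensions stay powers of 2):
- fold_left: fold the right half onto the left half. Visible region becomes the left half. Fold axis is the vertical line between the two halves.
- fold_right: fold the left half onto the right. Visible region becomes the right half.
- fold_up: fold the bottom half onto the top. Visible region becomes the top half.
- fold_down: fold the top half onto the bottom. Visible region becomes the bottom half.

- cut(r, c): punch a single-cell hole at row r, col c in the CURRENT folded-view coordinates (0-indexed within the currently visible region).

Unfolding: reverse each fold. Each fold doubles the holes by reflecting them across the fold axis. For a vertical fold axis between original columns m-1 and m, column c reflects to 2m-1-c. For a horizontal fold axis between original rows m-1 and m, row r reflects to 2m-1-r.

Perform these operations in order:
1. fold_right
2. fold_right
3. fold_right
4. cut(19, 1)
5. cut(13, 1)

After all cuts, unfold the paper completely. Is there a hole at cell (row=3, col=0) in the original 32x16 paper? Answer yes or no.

Answer: no

Derivation:
Op 1 fold_right: fold axis v@8; visible region now rows[0,32) x cols[8,16) = 32x8
Op 2 fold_right: fold axis v@12; visible region now rows[0,32) x cols[12,16) = 32x4
Op 3 fold_right: fold axis v@14; visible region now rows[0,32) x cols[14,16) = 32x2
Op 4 cut(19, 1): punch at orig (19,15); cuts so far [(19, 15)]; region rows[0,32) x cols[14,16) = 32x2
Op 5 cut(13, 1): punch at orig (13,15); cuts so far [(13, 15), (19, 15)]; region rows[0,32) x cols[14,16) = 32x2
Unfold 1 (reflect across v@14): 4 holes -> [(13, 12), (13, 15), (19, 12), (19, 15)]
Unfold 2 (reflect across v@12): 8 holes -> [(13, 8), (13, 11), (13, 12), (13, 15), (19, 8), (19, 11), (19, 12), (19, 15)]
Unfold 3 (reflect across v@8): 16 holes -> [(13, 0), (13, 3), (13, 4), (13, 7), (13, 8), (13, 11), (13, 12), (13, 15), (19, 0), (19, 3), (19, 4), (19, 7), (19, 8), (19, 11), (19, 12), (19, 15)]
Holes: [(13, 0), (13, 3), (13, 4), (13, 7), (13, 8), (13, 11), (13, 12), (13, 15), (19, 0), (19, 3), (19, 4), (19, 7), (19, 8), (19, 11), (19, 12), (19, 15)]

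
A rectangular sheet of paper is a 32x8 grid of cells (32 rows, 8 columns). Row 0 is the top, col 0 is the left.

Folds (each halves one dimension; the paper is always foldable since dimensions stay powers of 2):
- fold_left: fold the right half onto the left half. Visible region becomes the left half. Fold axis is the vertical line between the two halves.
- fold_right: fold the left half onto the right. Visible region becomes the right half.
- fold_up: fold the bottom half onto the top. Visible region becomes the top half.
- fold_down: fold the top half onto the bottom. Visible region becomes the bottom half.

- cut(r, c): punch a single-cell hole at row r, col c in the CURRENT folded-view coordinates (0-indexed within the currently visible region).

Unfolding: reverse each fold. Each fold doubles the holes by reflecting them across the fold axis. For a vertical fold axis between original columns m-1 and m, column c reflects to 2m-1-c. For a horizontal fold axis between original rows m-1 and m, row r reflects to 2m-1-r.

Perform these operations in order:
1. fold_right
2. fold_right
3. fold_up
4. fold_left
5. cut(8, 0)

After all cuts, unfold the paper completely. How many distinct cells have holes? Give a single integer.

Op 1 fold_right: fold axis v@4; visible region now rows[0,32) x cols[4,8) = 32x4
Op 2 fold_right: fold axis v@6; visible region now rows[0,32) x cols[6,8) = 32x2
Op 3 fold_up: fold axis h@16; visible region now rows[0,16) x cols[6,8) = 16x2
Op 4 fold_left: fold axis v@7; visible region now rows[0,16) x cols[6,7) = 16x1
Op 5 cut(8, 0): punch at orig (8,6); cuts so far [(8, 6)]; region rows[0,16) x cols[6,7) = 16x1
Unfold 1 (reflect across v@7): 2 holes -> [(8, 6), (8, 7)]
Unfold 2 (reflect across h@16): 4 holes -> [(8, 6), (8, 7), (23, 6), (23, 7)]
Unfold 3 (reflect across v@6): 8 holes -> [(8, 4), (8, 5), (8, 6), (8, 7), (23, 4), (23, 5), (23, 6), (23, 7)]
Unfold 4 (reflect across v@4): 16 holes -> [(8, 0), (8, 1), (8, 2), (8, 3), (8, 4), (8, 5), (8, 6), (8, 7), (23, 0), (23, 1), (23, 2), (23, 3), (23, 4), (23, 5), (23, 6), (23, 7)]

Answer: 16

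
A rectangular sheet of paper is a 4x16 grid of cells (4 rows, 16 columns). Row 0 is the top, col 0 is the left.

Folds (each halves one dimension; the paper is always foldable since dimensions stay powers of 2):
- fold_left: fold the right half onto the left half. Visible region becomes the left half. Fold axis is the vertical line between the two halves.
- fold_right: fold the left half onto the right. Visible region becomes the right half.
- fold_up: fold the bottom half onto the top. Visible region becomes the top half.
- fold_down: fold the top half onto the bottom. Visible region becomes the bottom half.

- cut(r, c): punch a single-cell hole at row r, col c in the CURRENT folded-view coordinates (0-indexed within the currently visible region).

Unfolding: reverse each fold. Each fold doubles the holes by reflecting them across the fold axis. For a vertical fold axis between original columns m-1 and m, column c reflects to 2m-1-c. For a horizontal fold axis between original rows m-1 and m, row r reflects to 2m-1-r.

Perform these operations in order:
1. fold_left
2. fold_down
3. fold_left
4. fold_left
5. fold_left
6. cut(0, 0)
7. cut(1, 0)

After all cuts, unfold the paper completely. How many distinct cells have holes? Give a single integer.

Answer: 64

Derivation:
Op 1 fold_left: fold axis v@8; visible region now rows[0,4) x cols[0,8) = 4x8
Op 2 fold_down: fold axis h@2; visible region now rows[2,4) x cols[0,8) = 2x8
Op 3 fold_left: fold axis v@4; visible region now rows[2,4) x cols[0,4) = 2x4
Op 4 fold_left: fold axis v@2; visible region now rows[2,4) x cols[0,2) = 2x2
Op 5 fold_left: fold axis v@1; visible region now rows[2,4) x cols[0,1) = 2x1
Op 6 cut(0, 0): punch at orig (2,0); cuts so far [(2, 0)]; region rows[2,4) x cols[0,1) = 2x1
Op 7 cut(1, 0): punch at orig (3,0); cuts so far [(2, 0), (3, 0)]; region rows[2,4) x cols[0,1) = 2x1
Unfold 1 (reflect across v@1): 4 holes -> [(2, 0), (2, 1), (3, 0), (3, 1)]
Unfold 2 (reflect across v@2): 8 holes -> [(2, 0), (2, 1), (2, 2), (2, 3), (3, 0), (3, 1), (3, 2), (3, 3)]
Unfold 3 (reflect across v@4): 16 holes -> [(2, 0), (2, 1), (2, 2), (2, 3), (2, 4), (2, 5), (2, 6), (2, 7), (3, 0), (3, 1), (3, 2), (3, 3), (3, 4), (3, 5), (3, 6), (3, 7)]
Unfold 4 (reflect across h@2): 32 holes -> [(0, 0), (0, 1), (0, 2), (0, 3), (0, 4), (0, 5), (0, 6), (0, 7), (1, 0), (1, 1), (1, 2), (1, 3), (1, 4), (1, 5), (1, 6), (1, 7), (2, 0), (2, 1), (2, 2), (2, 3), (2, 4), (2, 5), (2, 6), (2, 7), (3, 0), (3, 1), (3, 2), (3, 3), (3, 4), (3, 5), (3, 6), (3, 7)]
Unfold 5 (reflect across v@8): 64 holes -> [(0, 0), (0, 1), (0, 2), (0, 3), (0, 4), (0, 5), (0, 6), (0, 7), (0, 8), (0, 9), (0, 10), (0, 11), (0, 12), (0, 13), (0, 14), (0, 15), (1, 0), (1, 1), (1, 2), (1, 3), (1, 4), (1, 5), (1, 6), (1, 7), (1, 8), (1, 9), (1, 10), (1, 11), (1, 12), (1, 13), (1, 14), (1, 15), (2, 0), (2, 1), (2, 2), (2, 3), (2, 4), (2, 5), (2, 6), (2, 7), (2, 8), (2, 9), (2, 10), (2, 11), (2, 12), (2, 13), (2, 14), (2, 15), (3, 0), (3, 1), (3, 2), (3, 3), (3, 4), (3, 5), (3, 6), (3, 7), (3, 8), (3, 9), (3, 10), (3, 11), (3, 12), (3, 13), (3, 14), (3, 15)]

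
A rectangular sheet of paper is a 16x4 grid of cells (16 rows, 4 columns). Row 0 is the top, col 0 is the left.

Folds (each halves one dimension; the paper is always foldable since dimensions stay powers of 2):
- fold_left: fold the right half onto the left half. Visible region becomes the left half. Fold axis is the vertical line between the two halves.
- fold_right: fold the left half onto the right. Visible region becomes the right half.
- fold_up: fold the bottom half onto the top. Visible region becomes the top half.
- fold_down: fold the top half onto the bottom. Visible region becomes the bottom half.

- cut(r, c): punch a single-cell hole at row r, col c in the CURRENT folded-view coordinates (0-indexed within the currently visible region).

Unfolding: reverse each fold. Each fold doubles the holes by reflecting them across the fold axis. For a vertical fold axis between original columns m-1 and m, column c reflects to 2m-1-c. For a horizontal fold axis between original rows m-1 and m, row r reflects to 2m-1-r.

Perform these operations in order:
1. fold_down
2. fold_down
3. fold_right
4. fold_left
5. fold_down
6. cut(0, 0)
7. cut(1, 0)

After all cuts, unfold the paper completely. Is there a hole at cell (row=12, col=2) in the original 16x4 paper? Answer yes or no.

Answer: yes

Derivation:
Op 1 fold_down: fold axis h@8; visible region now rows[8,16) x cols[0,4) = 8x4
Op 2 fold_down: fold axis h@12; visible region now rows[12,16) x cols[0,4) = 4x4
Op 3 fold_right: fold axis v@2; visible region now rows[12,16) x cols[2,4) = 4x2
Op 4 fold_left: fold axis v@3; visible region now rows[12,16) x cols[2,3) = 4x1
Op 5 fold_down: fold axis h@14; visible region now rows[14,16) x cols[2,3) = 2x1
Op 6 cut(0, 0): punch at orig (14,2); cuts so far [(14, 2)]; region rows[14,16) x cols[2,3) = 2x1
Op 7 cut(1, 0): punch at orig (15,2); cuts so far [(14, 2), (15, 2)]; region rows[14,16) x cols[2,3) = 2x1
Unfold 1 (reflect across h@14): 4 holes -> [(12, 2), (13, 2), (14, 2), (15, 2)]
Unfold 2 (reflect across v@3): 8 holes -> [(12, 2), (12, 3), (13, 2), (13, 3), (14, 2), (14, 3), (15, 2), (15, 3)]
Unfold 3 (reflect across v@2): 16 holes -> [(12, 0), (12, 1), (12, 2), (12, 3), (13, 0), (13, 1), (13, 2), (13, 3), (14, 0), (14, 1), (14, 2), (14, 3), (15, 0), (15, 1), (15, 2), (15, 3)]
Unfold 4 (reflect across h@12): 32 holes -> [(8, 0), (8, 1), (8, 2), (8, 3), (9, 0), (9, 1), (9, 2), (9, 3), (10, 0), (10, 1), (10, 2), (10, 3), (11, 0), (11, 1), (11, 2), (11, 3), (12, 0), (12, 1), (12, 2), (12, 3), (13, 0), (13, 1), (13, 2), (13, 3), (14, 0), (14, 1), (14, 2), (14, 3), (15, 0), (15, 1), (15, 2), (15, 3)]
Unfold 5 (reflect across h@8): 64 holes -> [(0, 0), (0, 1), (0, 2), (0, 3), (1, 0), (1, 1), (1, 2), (1, 3), (2, 0), (2, 1), (2, 2), (2, 3), (3, 0), (3, 1), (3, 2), (3, 3), (4, 0), (4, 1), (4, 2), (4, 3), (5, 0), (5, 1), (5, 2), (5, 3), (6, 0), (6, 1), (6, 2), (6, 3), (7, 0), (7, 1), (7, 2), (7, 3), (8, 0), (8, 1), (8, 2), (8, 3), (9, 0), (9, 1), (9, 2), (9, 3), (10, 0), (10, 1), (10, 2), (10, 3), (11, 0), (11, 1), (11, 2), (11, 3), (12, 0), (12, 1), (12, 2), (12, 3), (13, 0), (13, 1), (13, 2), (13, 3), (14, 0), (14, 1), (14, 2), (14, 3), (15, 0), (15, 1), (15, 2), (15, 3)]
Holes: [(0, 0), (0, 1), (0, 2), (0, 3), (1, 0), (1, 1), (1, 2), (1, 3), (2, 0), (2, 1), (2, 2), (2, 3), (3, 0), (3, 1), (3, 2), (3, 3), (4, 0), (4, 1), (4, 2), (4, 3), (5, 0), (5, 1), (5, 2), (5, 3), (6, 0), (6, 1), (6, 2), (6, 3), (7, 0), (7, 1), (7, 2), (7, 3), (8, 0), (8, 1), (8, 2), (8, 3), (9, 0), (9, 1), (9, 2), (9, 3), (10, 0), (10, 1), (10, 2), (10, 3), (11, 0), (11, 1), (11, 2), (11, 3), (12, 0), (12, 1), (12, 2), (12, 3), (13, 0), (13, 1), (13, 2), (13, 3), (14, 0), (14, 1), (14, 2), (14, 3), (15, 0), (15, 1), (15, 2), (15, 3)]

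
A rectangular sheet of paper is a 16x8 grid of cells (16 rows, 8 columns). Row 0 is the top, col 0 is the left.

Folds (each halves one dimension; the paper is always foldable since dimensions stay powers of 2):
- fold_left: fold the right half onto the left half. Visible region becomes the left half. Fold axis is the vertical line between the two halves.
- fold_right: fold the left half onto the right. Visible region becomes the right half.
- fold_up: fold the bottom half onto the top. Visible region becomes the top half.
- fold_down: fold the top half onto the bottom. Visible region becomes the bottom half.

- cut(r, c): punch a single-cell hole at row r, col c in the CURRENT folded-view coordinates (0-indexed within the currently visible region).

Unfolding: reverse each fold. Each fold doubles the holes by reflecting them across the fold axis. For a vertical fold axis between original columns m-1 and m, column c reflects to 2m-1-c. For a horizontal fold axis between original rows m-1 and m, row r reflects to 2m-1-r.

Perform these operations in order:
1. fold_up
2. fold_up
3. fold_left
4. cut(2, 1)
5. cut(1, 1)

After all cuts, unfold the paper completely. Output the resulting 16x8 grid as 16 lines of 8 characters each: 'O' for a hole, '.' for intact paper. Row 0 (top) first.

Op 1 fold_up: fold axis h@8; visible region now rows[0,8) x cols[0,8) = 8x8
Op 2 fold_up: fold axis h@4; visible region now rows[0,4) x cols[0,8) = 4x8
Op 3 fold_left: fold axis v@4; visible region now rows[0,4) x cols[0,4) = 4x4
Op 4 cut(2, 1): punch at orig (2,1); cuts so far [(2, 1)]; region rows[0,4) x cols[0,4) = 4x4
Op 5 cut(1, 1): punch at orig (1,1); cuts so far [(1, 1), (2, 1)]; region rows[0,4) x cols[0,4) = 4x4
Unfold 1 (reflect across v@4): 4 holes -> [(1, 1), (1, 6), (2, 1), (2, 6)]
Unfold 2 (reflect across h@4): 8 holes -> [(1, 1), (1, 6), (2, 1), (2, 6), (5, 1), (5, 6), (6, 1), (6, 6)]
Unfold 3 (reflect across h@8): 16 holes -> [(1, 1), (1, 6), (2, 1), (2, 6), (5, 1), (5, 6), (6, 1), (6, 6), (9, 1), (9, 6), (10, 1), (10, 6), (13, 1), (13, 6), (14, 1), (14, 6)]

Answer: ........
.O....O.
.O....O.
........
........
.O....O.
.O....O.
........
........
.O....O.
.O....O.
........
........
.O....O.
.O....O.
........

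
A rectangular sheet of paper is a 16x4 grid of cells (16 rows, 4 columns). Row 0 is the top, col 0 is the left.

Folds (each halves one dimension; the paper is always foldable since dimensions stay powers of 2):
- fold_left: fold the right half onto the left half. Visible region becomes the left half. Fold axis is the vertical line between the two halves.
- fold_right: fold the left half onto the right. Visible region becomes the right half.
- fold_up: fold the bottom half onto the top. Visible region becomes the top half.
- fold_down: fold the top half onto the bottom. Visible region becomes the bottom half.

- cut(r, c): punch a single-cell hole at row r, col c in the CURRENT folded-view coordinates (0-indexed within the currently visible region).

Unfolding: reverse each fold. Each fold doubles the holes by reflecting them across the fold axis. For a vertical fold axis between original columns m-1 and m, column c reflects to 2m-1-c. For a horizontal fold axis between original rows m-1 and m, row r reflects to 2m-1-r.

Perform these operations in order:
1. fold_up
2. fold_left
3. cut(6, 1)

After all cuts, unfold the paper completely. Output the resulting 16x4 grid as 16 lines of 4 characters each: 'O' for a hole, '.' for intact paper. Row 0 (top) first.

Op 1 fold_up: fold axis h@8; visible region now rows[0,8) x cols[0,4) = 8x4
Op 2 fold_left: fold axis v@2; visible region now rows[0,8) x cols[0,2) = 8x2
Op 3 cut(6, 1): punch at orig (6,1); cuts so far [(6, 1)]; region rows[0,8) x cols[0,2) = 8x2
Unfold 1 (reflect across v@2): 2 holes -> [(6, 1), (6, 2)]
Unfold 2 (reflect across h@8): 4 holes -> [(6, 1), (6, 2), (9, 1), (9, 2)]

Answer: ....
....
....
....
....
....
.OO.
....
....
.OO.
....
....
....
....
....
....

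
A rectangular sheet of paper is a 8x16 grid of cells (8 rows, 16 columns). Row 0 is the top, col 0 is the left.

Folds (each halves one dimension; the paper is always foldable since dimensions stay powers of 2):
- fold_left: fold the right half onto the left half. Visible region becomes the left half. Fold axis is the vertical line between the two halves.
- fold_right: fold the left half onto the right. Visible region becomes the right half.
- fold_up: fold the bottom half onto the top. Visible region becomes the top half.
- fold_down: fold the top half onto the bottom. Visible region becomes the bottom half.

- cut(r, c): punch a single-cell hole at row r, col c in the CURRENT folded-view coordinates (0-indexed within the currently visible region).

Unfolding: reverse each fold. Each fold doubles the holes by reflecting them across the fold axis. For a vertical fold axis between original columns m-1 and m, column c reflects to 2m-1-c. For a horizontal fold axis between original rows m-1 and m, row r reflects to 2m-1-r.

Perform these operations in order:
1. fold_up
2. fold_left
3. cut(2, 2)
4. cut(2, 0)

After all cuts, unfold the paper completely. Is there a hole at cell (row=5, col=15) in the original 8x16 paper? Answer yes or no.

Answer: yes

Derivation:
Op 1 fold_up: fold axis h@4; visible region now rows[0,4) x cols[0,16) = 4x16
Op 2 fold_left: fold axis v@8; visible region now rows[0,4) x cols[0,8) = 4x8
Op 3 cut(2, 2): punch at orig (2,2); cuts so far [(2, 2)]; region rows[0,4) x cols[0,8) = 4x8
Op 4 cut(2, 0): punch at orig (2,0); cuts so far [(2, 0), (2, 2)]; region rows[0,4) x cols[0,8) = 4x8
Unfold 1 (reflect across v@8): 4 holes -> [(2, 0), (2, 2), (2, 13), (2, 15)]
Unfold 2 (reflect across h@4): 8 holes -> [(2, 0), (2, 2), (2, 13), (2, 15), (5, 0), (5, 2), (5, 13), (5, 15)]
Holes: [(2, 0), (2, 2), (2, 13), (2, 15), (5, 0), (5, 2), (5, 13), (5, 15)]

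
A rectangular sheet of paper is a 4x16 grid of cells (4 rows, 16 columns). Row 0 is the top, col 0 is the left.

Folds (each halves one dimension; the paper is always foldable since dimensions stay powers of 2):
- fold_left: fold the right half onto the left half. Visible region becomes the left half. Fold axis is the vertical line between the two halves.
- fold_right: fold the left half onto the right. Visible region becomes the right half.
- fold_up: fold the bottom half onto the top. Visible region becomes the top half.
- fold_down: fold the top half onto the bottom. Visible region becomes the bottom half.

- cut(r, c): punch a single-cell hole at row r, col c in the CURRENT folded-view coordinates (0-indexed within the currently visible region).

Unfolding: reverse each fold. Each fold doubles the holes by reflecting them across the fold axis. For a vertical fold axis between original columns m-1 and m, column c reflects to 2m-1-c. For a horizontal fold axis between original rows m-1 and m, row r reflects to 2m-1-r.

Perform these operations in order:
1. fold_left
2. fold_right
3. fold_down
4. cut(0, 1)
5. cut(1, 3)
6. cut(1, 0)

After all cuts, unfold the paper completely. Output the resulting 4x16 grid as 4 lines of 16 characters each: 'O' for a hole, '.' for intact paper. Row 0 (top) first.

Op 1 fold_left: fold axis v@8; visible region now rows[0,4) x cols[0,8) = 4x8
Op 2 fold_right: fold axis v@4; visible region now rows[0,4) x cols[4,8) = 4x4
Op 3 fold_down: fold axis h@2; visible region now rows[2,4) x cols[4,8) = 2x4
Op 4 cut(0, 1): punch at orig (2,5); cuts so far [(2, 5)]; region rows[2,4) x cols[4,8) = 2x4
Op 5 cut(1, 3): punch at orig (3,7); cuts so far [(2, 5), (3, 7)]; region rows[2,4) x cols[4,8) = 2x4
Op 6 cut(1, 0): punch at orig (3,4); cuts so far [(2, 5), (3, 4), (3, 7)]; region rows[2,4) x cols[4,8) = 2x4
Unfold 1 (reflect across h@2): 6 holes -> [(0, 4), (0, 7), (1, 5), (2, 5), (3, 4), (3, 7)]
Unfold 2 (reflect across v@4): 12 holes -> [(0, 0), (0, 3), (0, 4), (0, 7), (1, 2), (1, 5), (2, 2), (2, 5), (3, 0), (3, 3), (3, 4), (3, 7)]
Unfold 3 (reflect across v@8): 24 holes -> [(0, 0), (0, 3), (0, 4), (0, 7), (0, 8), (0, 11), (0, 12), (0, 15), (1, 2), (1, 5), (1, 10), (1, 13), (2, 2), (2, 5), (2, 10), (2, 13), (3, 0), (3, 3), (3, 4), (3, 7), (3, 8), (3, 11), (3, 12), (3, 15)]

Answer: O..OO..OO..OO..O
..O..O....O..O..
..O..O....O..O..
O..OO..OO..OO..O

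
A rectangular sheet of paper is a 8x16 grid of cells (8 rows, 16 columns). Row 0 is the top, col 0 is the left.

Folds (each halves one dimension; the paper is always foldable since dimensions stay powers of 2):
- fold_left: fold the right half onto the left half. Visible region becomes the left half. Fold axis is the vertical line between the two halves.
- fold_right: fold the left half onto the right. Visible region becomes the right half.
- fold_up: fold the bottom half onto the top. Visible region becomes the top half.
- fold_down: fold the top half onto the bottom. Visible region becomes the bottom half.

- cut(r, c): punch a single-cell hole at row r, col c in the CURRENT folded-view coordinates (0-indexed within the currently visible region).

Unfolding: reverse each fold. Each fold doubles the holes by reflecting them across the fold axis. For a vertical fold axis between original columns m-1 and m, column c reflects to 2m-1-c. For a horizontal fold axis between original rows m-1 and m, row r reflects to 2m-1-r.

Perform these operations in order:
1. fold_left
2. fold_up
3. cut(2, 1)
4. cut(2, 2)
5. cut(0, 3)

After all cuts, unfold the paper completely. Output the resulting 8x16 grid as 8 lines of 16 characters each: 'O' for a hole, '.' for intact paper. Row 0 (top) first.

Op 1 fold_left: fold axis v@8; visible region now rows[0,8) x cols[0,8) = 8x8
Op 2 fold_up: fold axis h@4; visible region now rows[0,4) x cols[0,8) = 4x8
Op 3 cut(2, 1): punch at orig (2,1); cuts so far [(2, 1)]; region rows[0,4) x cols[0,8) = 4x8
Op 4 cut(2, 2): punch at orig (2,2); cuts so far [(2, 1), (2, 2)]; region rows[0,4) x cols[0,8) = 4x8
Op 5 cut(0, 3): punch at orig (0,3); cuts so far [(0, 3), (2, 1), (2, 2)]; region rows[0,4) x cols[0,8) = 4x8
Unfold 1 (reflect across h@4): 6 holes -> [(0, 3), (2, 1), (2, 2), (5, 1), (5, 2), (7, 3)]
Unfold 2 (reflect across v@8): 12 holes -> [(0, 3), (0, 12), (2, 1), (2, 2), (2, 13), (2, 14), (5, 1), (5, 2), (5, 13), (5, 14), (7, 3), (7, 12)]

Answer: ...O........O...
................
.OO..........OO.
................
................
.OO..........OO.
................
...O........O...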